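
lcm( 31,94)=2914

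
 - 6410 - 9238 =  -15648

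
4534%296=94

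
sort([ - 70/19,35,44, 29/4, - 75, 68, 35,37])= [-75,  -  70/19 , 29/4, 35,35,  37,44, 68]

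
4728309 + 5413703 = 10142012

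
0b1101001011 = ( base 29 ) 102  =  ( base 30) s3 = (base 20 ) 223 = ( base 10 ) 843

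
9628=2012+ 7616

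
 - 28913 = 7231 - 36144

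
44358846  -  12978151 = 31380695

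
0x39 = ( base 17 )36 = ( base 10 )57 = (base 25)27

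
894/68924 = 447/34462 = 0.01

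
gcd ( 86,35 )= 1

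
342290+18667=360957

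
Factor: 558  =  2^1*3^2*31^1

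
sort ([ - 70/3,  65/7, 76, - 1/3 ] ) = [-70/3, - 1/3,65/7,  76]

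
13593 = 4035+9558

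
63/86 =63/86 = 0.73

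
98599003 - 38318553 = 60280450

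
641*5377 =3446657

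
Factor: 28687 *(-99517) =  - 2854844179 =- 11^1*83^1*109^1 * 28687^1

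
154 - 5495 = -5341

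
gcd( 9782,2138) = 2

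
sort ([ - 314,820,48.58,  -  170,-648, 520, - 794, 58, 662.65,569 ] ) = [  -  794, - 648, - 314 ,-170,48.58, 58,520,569,662.65, 820] 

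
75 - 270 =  - 195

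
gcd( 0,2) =2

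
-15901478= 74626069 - 90527547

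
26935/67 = 26935/67 = 402.01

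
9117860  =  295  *30908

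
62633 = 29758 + 32875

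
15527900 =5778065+9749835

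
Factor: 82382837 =4597^1*17921^1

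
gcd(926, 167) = 1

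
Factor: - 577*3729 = -3^1*11^1*113^1*577^1 = - 2151633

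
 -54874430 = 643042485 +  - 697916915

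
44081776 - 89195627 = - 45113851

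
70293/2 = 70293/2 = 35146.50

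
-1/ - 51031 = 1/51031 = 0.00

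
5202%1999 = 1204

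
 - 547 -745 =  - 1292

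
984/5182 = 492/2591= 0.19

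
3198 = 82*39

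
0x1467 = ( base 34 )4HL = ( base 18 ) g23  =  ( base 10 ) 5223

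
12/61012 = 3/15253 = 0.00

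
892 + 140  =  1032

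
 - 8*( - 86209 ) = 689672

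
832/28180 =208/7045  =  0.03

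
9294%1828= 154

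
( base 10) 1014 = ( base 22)222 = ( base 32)vm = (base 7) 2646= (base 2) 1111110110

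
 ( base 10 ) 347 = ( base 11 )296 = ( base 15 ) 182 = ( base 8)533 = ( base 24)eb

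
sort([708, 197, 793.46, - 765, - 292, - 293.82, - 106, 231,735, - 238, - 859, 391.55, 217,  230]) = [ - 859, - 765, - 293.82, - 292, - 238, -106,197, 217, 230,231,  391.55, 708,735,793.46 ]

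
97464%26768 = 17160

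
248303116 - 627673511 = -379370395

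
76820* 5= 384100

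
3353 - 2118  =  1235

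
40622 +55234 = 95856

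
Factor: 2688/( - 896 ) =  - 3 = - 3^1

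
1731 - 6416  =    -  4685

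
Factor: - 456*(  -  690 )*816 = 256746240 = 2^8 *3^3*5^1*17^1 * 19^1* 23^1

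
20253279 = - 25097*( - 807)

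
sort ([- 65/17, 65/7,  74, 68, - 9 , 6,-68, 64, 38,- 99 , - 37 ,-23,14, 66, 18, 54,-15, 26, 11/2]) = [  -  99, - 68,-37,-23, - 15, - 9, - 65/17,  11/2, 6,65/7,14,18,26 , 38, 54,  64,66,68 , 74]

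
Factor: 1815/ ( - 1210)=-2^(-1 )*3^1  =  -3/2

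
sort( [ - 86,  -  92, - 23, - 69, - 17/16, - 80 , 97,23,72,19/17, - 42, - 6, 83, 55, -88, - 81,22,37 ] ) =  [ - 92 , - 88, - 86, - 81, - 80, -69, - 42,-23, - 6, - 17/16,19/17,22,  23,37,55,72, 83,97 ] 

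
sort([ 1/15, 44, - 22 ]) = [ - 22, 1/15, 44] 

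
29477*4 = 117908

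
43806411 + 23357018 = 67163429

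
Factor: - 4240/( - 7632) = 5/9 = 3^( - 2) * 5^1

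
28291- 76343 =-48052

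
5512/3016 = 53/29 = 1.83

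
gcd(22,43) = 1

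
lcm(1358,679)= 1358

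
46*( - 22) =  - 1012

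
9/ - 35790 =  - 3/11930=- 0.00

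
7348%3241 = 866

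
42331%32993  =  9338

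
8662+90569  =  99231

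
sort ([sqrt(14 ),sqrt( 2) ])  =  [sqrt( 2), sqrt (14) ]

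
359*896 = 321664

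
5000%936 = 320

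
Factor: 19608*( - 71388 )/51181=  - 1399775904/51181 = -2^5*3^4*13^( - 1)*19^1*31^( - 1)*43^1 * 127^( - 1) * 661^1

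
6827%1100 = 227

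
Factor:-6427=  - 6427^1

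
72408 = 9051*8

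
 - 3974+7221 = 3247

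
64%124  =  64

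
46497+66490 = 112987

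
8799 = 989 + 7810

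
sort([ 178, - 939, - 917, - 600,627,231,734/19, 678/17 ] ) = [ - 939, - 917, - 600,734/19,678/17, 178,231,627]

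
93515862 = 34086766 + 59429096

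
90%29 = 3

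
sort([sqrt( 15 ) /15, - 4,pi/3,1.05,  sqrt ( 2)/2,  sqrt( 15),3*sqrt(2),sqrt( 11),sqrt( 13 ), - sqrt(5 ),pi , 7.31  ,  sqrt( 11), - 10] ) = [ - 10,-4,  -  sqrt( 5 ), sqrt( 15 ) /15 , sqrt (2 )/2, pi/3, 1.05,pi,sqrt( 11),sqrt ( 11),sqrt (13), sqrt (15), 3*sqrt(2), 7.31] 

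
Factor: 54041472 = 2^7*3^3*19^1*823^1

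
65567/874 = 75 + 17/874 = 75.02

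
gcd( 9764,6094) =2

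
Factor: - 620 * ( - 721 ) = 2^2 *5^1*7^1*31^1*103^1  =  447020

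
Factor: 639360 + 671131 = 1310491 = 7^1 *13^1 * 14401^1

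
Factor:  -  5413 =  - 5413^1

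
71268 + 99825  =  171093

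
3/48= 1/16 = 0.06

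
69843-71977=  - 2134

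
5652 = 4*1413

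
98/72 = 1  +  13/36 = 1.36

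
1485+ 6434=7919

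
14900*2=29800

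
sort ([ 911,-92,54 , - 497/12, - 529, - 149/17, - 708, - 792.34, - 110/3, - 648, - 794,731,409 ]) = [-794 , - 792.34,-708, - 648, - 529,  -  92 , - 497/12, - 110/3,-149/17,54 , 409,  731, 911 ]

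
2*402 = 804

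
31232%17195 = 14037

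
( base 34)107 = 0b10010001011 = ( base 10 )1163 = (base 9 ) 1532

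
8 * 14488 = 115904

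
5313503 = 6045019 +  - 731516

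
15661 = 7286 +8375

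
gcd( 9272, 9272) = 9272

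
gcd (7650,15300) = 7650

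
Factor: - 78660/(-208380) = 3^1 * 19^1*151^( - 1 ) = 57/151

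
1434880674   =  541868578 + 893012096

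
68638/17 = 68638/17 = 4037.53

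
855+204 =1059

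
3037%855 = 472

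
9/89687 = 9/89687 = 0.00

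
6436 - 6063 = 373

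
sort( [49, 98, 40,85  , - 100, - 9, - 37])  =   [ - 100,-37, - 9,40, 49, 85, 98 ] 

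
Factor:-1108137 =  - 3^1 * 19^1*19441^1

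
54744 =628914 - 574170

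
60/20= 3 = 3.00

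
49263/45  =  16421/15 = 1094.73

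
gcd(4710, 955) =5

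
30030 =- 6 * ( - 5005)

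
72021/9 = 24007/3=8002.33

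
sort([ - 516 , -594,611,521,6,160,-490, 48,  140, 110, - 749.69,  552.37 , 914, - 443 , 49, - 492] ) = [ - 749.69 , - 594, - 516, - 492, - 490,  -  443, 6,48,49,110,140, 160,521 , 552.37,  611,914]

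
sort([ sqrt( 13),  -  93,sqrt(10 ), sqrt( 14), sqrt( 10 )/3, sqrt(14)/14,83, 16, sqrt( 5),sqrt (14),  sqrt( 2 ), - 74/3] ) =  [ - 93, - 74/3,  sqrt (14 )/14, sqrt( 10 ) /3, sqrt( 2),sqrt(5 ), sqrt( 10 ),sqrt( 13) , sqrt( 14 ), sqrt( 14 ), 16, 83 ] 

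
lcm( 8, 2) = 8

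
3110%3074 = 36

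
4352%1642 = 1068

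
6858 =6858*1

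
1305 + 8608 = 9913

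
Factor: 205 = 5^1*41^1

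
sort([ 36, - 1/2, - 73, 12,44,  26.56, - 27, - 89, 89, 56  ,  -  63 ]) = [ - 89, - 73, - 63, - 27, - 1/2, 12,  26.56 , 36,44, 56, 89 ] 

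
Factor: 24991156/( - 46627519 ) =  - 2^2*17^1*19^1 * 23^1*29^2 * 46627519^( - 1 ) 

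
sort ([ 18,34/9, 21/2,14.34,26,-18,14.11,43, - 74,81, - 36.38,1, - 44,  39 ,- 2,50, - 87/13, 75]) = [ - 74, - 44, - 36.38, - 18, - 87/13, - 2, 1,  34/9,21/2,14.11, 14.34, 18,26,39,43,50, 75, 81]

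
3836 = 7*548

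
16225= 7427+8798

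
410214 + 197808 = 608022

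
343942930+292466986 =636409916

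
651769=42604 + 609165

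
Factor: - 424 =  - 2^3 * 53^1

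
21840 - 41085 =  - 19245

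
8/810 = 4/405   =  0.01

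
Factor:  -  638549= - 23^1*27763^1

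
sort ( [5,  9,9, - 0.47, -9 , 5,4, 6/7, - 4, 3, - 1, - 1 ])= [ - 9, -4, -1, -1, - 0.47, 6/7,3, 4 , 5 , 5,  9, 9 ]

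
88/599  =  88/599 = 0.15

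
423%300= 123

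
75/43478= 75/43478 = 0.00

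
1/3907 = 1/3907= 0.00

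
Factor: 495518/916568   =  2^ ( - 2 )*114571^( - 1 )*247759^1  =  247759/458284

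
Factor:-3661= - 7^1*523^1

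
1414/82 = 707/41 = 17.24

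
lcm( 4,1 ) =4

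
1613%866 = 747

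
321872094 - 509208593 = -187336499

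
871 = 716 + 155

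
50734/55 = 922 + 24/55 = 922.44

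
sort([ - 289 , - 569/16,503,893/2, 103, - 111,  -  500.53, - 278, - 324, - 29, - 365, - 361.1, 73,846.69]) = [ - 500.53, - 365, - 361.1, - 324, - 289, - 278, - 111,  -  569/16, - 29,73,103, 893/2, 503, 846.69]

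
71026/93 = 763  +  67/93=763.72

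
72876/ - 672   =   - 109 + 31/56  =  - 108.45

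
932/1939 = 932/1939 = 0.48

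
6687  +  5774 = 12461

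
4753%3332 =1421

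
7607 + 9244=16851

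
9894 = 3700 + 6194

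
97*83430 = 8092710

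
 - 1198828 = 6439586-7638414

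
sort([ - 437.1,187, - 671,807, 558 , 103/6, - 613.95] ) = [ - 671, - 613.95, - 437.1, 103/6,187,558,807 ] 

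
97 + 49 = 146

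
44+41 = 85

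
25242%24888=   354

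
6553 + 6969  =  13522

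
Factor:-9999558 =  - 2^1*3^3*185177^1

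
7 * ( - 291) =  - 2037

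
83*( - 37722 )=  - 3130926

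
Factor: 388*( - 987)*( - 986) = 2^3*3^1 *7^1*17^1*29^1*  47^1*97^1  =  377594616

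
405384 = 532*762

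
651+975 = 1626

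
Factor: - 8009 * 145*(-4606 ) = 5348970830 =2^1*5^1 * 7^2*29^1*47^1*8009^1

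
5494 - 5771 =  - 277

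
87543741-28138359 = 59405382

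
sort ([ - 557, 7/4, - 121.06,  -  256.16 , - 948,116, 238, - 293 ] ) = [ - 948, - 557, - 293, -256.16, - 121.06, 7/4 , 116,238]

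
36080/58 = 622 + 2/29 =622.07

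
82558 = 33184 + 49374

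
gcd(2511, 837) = 837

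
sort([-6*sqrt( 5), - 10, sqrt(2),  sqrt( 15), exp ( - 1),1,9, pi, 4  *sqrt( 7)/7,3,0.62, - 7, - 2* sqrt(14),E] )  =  [ - 6 *sqrt(5 ), - 10, - 2*sqrt (14), - 7, exp( - 1 ), 0.62, 1, sqrt(2 ),4*sqrt( 7)/7,E,3,pi,  sqrt( 15), 9 ]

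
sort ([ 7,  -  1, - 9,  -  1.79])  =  [-9 , -1.79, - 1, 7 ]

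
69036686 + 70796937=139833623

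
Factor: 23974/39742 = 11987/19871 = 31^(  -  1)* 641^(-1)*11987^1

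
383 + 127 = 510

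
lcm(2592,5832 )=23328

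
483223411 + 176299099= 659522510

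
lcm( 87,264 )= 7656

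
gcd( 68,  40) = 4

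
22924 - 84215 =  - 61291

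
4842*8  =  38736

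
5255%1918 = 1419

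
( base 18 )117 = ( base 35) 9Y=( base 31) B8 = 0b101011101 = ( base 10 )349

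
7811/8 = 976+3/8 = 976.38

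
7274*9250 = 67284500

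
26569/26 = 26569/26 = 1021.88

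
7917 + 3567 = 11484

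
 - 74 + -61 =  - 135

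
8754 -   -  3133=11887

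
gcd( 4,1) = 1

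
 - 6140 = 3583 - 9723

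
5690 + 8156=13846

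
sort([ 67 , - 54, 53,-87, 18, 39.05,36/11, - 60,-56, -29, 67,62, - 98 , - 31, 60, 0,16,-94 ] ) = [ - 98, - 94, - 87, - 60, - 56, - 54, - 31,-29, 0, 36/11 , 16, 18, 39.05, 53,60,  62, 67,  67]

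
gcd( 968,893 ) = 1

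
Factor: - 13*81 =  - 1053 = - 3^4 * 13^1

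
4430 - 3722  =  708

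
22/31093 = 22/31093 = 0.00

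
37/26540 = 37/26540=   0.00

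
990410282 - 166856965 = 823553317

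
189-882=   -  693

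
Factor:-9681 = -3^1*7^1* 461^1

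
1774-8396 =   -  6622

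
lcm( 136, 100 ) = 3400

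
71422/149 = 479 + 51/149 = 479.34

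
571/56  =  10 + 11/56 = 10.20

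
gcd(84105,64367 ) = 1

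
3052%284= 212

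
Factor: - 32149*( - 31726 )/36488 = 2^ (-2 )*13^1*29^1*547^1*2473^1 * 4561^( -1) = 509979587/18244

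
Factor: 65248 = 2^5*2039^1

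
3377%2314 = 1063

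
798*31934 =25483332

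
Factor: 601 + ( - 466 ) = 135 = 3^3*5^1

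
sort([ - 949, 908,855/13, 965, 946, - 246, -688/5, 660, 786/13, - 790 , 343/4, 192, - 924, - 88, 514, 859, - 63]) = [ - 949, - 924, - 790,-246,  -  688/5, - 88, - 63 , 786/13, 855/13, 343/4, 192,  514,660,  859, 908, 946, 965]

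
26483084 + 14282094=40765178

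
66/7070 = 33/3535 = 0.01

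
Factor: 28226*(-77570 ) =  - 2189490820 = - 2^2*5^1*11^1*1283^1*7757^1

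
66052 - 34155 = 31897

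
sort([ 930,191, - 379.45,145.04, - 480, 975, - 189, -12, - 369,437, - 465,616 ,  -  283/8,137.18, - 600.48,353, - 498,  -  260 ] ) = [ - 600.48, - 498, - 480 , - 465  ,- 379.45,  -  369, - 260, - 189, - 283/8 , - 12, 137.18,145.04, 191,353,437, 616,930, 975]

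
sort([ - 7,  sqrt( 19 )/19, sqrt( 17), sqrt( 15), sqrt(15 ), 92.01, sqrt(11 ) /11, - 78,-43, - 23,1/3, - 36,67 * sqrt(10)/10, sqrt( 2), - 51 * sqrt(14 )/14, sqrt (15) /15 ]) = [ - 78, - 43 , -36, - 23, - 51* sqrt(14 ) /14, - 7,sqrt( 19 )/19, sqrt( 15)/15,sqrt( 11 )/11,1/3,sqrt(2 ), sqrt(15), sqrt (15),sqrt (17 ), 67*sqrt ( 10)/10, 92.01 ] 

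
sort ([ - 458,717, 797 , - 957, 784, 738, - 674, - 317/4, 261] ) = [-957, - 674, - 458,-317/4,261,717,738,784, 797]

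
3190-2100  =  1090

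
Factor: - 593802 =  - 2^1*3^2*11^1 * 2999^1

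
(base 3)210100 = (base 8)1100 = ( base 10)576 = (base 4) 21000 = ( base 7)1452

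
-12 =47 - 59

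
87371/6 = 87371/6 = 14561.83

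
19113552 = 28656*667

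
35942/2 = 17971= 17971.00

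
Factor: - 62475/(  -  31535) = 105/53 = 3^1*5^1*7^1 * 53^( - 1) 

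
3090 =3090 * 1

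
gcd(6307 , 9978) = 1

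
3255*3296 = 10728480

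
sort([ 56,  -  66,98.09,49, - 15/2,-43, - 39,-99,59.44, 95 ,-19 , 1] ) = [ - 99,-66, - 43,-39,- 19,  -  15/2,1,49, 56, 59.44,95,98.09] 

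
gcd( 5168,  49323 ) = 1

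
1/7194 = 1/7194 =0.00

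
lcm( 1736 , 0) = 0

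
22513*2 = 45026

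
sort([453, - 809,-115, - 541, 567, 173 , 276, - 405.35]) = [ - 809, - 541, - 405.35 ,-115,173, 276,453 , 567 ] 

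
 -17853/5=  - 3571 + 2/5 = -  3570.60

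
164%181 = 164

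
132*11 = 1452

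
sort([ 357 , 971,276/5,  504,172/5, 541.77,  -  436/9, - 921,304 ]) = [- 921, - 436/9,172/5, 276/5,304, 357, 504, 541.77, 971]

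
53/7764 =53/7764=0.01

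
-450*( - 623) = 280350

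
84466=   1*84466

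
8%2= 0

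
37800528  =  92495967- 54695439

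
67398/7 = 67398/7 = 9628.29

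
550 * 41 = 22550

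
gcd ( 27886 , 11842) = 382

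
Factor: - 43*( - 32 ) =1376=2^5*43^1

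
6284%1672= 1268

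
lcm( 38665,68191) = 3750505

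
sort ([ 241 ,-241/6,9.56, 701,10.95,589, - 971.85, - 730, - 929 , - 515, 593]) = [ - 971.85, -929, - 730, - 515, - 241/6, 9.56,10.95, 241, 589,  593,  701]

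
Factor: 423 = 3^2*47^1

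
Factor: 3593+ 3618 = 7211^1 =7211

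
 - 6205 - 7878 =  - 14083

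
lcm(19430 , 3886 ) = 19430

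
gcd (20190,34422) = 6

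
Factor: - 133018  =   - 2^1*66509^1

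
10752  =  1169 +9583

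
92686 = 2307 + 90379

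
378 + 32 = 410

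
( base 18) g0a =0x144a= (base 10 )5194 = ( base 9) 7111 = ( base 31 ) 5ch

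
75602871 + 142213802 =217816673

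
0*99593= 0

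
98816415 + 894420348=993236763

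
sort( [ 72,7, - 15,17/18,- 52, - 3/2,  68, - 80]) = [ - 80, - 52, - 15, - 3/2, 17/18,  7,  68,72]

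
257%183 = 74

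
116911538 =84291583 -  - 32619955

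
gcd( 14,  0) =14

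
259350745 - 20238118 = 239112627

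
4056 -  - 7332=11388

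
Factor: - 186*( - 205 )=38130 =2^1*3^1* 5^1*31^1*41^1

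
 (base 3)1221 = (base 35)1h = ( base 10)52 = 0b110100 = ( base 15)37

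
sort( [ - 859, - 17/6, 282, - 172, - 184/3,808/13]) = [ - 859 , - 172, - 184/3, - 17/6,808/13,282] 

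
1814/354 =907/177=5.12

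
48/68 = 12/17 = 0.71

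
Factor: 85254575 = 5^2*7^1*17^1*28657^1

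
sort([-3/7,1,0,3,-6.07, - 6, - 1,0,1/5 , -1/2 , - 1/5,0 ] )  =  [-6.07, -6, - 1, - 1/2, - 3/7, - 1/5, 0, 0,0  ,  1/5,1,3]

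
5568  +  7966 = 13534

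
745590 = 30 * 24853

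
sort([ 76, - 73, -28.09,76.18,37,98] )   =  [ - 73, - 28.09,37, 76,76.18 , 98]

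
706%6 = 4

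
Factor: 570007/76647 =647/87 = 3^( - 1 )*29^(  -  1)*647^1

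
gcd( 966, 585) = 3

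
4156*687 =2855172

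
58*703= 40774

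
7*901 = 6307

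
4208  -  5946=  - 1738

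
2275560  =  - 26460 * ( - 86 )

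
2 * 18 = 36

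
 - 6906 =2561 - 9467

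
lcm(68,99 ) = 6732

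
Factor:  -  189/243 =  - 3^ ( - 2 )*7^1 = - 7/9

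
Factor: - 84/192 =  - 7/16 = -2^ ( -4)*7^1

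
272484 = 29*9396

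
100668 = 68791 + 31877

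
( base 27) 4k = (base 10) 128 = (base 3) 11202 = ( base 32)40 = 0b10000000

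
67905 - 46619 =21286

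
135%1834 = 135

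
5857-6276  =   - 419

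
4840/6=2420/3 = 806.67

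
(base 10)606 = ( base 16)25E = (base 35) HB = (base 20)1a6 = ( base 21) 17I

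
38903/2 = 38903/2 = 19451.50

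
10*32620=326200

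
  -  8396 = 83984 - 92380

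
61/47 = 61/47 = 1.30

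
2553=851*3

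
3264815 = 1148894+2115921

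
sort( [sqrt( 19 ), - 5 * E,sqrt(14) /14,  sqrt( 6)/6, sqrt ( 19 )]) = [ - 5 * E,sqrt( 14)/14, sqrt( 6 )/6,sqrt( 19),  sqrt(19) ] 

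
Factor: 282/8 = 2^( - 2 )*3^1*47^1 =141/4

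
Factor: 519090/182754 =605/213 = 3^( - 1) * 5^1*11^2*71^( -1)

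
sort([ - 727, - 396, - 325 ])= [ - 727, - 396, - 325]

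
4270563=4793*891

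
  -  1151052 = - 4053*284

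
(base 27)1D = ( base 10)40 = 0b101000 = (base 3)1111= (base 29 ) 1B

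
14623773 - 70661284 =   -  56037511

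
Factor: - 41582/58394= -20791/29197 = - 7^ (-1) * 17^1* 43^( - 1) * 97^(-1 )*1223^1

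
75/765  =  5/51 = 0.10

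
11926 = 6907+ 5019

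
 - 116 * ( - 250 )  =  29000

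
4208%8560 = 4208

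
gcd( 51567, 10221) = 3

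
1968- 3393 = - 1425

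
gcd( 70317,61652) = 1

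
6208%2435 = 1338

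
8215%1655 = 1595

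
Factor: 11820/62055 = 4/21 = 2^2*3^(-1)*7^ ( - 1) 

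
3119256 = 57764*54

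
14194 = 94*151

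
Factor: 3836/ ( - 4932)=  -7/9 = - 3^( - 2)* 7^1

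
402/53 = 7 + 31/53 = 7.58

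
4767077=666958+4100119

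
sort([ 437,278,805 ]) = [ 278, 437, 805 ]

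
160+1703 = 1863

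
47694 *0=0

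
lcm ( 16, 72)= 144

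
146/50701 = 146/50701 = 0.00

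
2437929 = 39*62511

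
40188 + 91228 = 131416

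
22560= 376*60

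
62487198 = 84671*738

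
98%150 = 98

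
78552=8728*9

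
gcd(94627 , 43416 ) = 1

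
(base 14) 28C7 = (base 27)9om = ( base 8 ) 16077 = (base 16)1c3f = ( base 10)7231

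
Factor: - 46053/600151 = - 63/821 = -  3^2*7^1 *821^( - 1)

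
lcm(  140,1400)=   1400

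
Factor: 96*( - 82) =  - 7872  =  - 2^6 * 3^1 * 41^1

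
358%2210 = 358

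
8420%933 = 23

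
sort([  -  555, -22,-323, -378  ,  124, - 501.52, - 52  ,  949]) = [ - 555, - 501.52, - 378,  -  323,-52, - 22, 124,949 ] 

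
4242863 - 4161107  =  81756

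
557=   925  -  368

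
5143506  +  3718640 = 8862146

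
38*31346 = 1191148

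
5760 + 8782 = 14542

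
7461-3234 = 4227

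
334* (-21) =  - 7014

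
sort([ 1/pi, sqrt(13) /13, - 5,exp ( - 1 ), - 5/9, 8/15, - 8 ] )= [ - 8, - 5,-5/9,sqrt ( 13 ) /13, 1/pi,exp( - 1), 8/15]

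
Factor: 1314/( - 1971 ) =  - 2^1 *3^(-1) = -  2/3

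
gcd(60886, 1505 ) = 7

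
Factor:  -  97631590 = - 2^1*5^1*7^1*1394737^1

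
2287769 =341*6709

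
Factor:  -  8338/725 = -2^1*5^(-2 )*11^1*29^(  -  1) *379^1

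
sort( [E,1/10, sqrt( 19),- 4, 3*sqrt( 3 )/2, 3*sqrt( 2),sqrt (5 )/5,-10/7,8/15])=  [ - 4,-10/7,1/10, sqrt( 5) /5,8/15, 3*sqrt ( 3 ) /2,E, 3*sqrt( 2), sqrt (19 ) ] 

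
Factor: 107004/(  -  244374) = - 2^1*13^( - 2) * 37^1= - 74/169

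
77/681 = 77/681 = 0.11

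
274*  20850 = 5712900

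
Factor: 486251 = 17^1*28603^1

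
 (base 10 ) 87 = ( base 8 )127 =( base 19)4B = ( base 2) 1010111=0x57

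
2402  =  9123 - 6721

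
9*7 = 63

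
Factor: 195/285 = 13^1*19^ ( - 1 ) = 13/19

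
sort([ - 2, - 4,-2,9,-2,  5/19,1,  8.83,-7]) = [ - 7, - 4,  -  2,-2,-2 , 5/19,1,8.83, 9]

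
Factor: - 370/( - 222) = 3^( - 1)*5^1 = 5/3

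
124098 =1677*74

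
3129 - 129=3000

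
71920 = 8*8990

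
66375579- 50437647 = 15937932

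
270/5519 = 270/5519 = 0.05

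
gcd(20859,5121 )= 3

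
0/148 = 0 = 0.00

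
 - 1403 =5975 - 7378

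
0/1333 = 0 = 0.00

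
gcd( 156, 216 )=12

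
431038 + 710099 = 1141137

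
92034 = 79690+12344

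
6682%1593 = 310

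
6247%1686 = 1189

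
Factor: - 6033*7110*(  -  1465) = 62840632950= 2^1*3^3*5^2*79^1*293^1*2011^1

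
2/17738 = 1/8869 = 0.00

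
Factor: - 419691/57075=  - 139897/19025  =  - 5^(  -  2 )*19^1*37^1*199^1*761^( - 1 )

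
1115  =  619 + 496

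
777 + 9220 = 9997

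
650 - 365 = 285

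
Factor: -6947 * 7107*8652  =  -2^2*3^2*7^1*23^1* 103^2*6947^1 = -427169390508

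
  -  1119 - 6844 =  - 7963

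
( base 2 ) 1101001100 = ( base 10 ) 844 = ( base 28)124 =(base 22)1g8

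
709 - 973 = -264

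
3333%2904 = 429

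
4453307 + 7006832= 11460139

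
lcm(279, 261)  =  8091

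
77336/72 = 1074 + 1/9  =  1074.11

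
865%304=257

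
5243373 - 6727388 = -1484015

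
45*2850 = 128250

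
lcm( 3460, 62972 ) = 314860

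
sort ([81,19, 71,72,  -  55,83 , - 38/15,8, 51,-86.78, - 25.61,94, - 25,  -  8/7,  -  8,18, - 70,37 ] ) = [ -86.78,  -  70, - 55, - 25.61,-25, - 8,-38/15,-8/7, 8,18,19,37,  51,  71, 72,81, 83,94]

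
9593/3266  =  2  +  3061/3266  =  2.94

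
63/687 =21/229 = 0.09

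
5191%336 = 151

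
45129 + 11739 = 56868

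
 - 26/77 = - 26/77 = - 0.34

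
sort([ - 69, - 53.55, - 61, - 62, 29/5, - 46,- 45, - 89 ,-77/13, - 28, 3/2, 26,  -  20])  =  [ - 89,  -  69, - 62,-61,-53.55,- 46, - 45, - 28, - 20, - 77/13, 3/2, 29/5,26] 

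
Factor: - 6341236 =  - 2^2*11^1*31^1*4649^1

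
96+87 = 183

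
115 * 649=74635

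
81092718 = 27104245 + 53988473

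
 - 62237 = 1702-63939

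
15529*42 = 652218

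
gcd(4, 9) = 1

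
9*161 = 1449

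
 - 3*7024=  -  21072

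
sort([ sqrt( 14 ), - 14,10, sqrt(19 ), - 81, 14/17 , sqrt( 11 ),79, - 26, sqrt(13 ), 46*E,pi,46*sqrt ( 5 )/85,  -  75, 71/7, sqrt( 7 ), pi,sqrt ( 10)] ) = [ - 81,-75, - 26, - 14, 14/17, 46*sqrt( 5 )/85, sqrt( 7) , pi,pi, sqrt( 10 ), sqrt(11), sqrt (13 ), sqrt(14 ), sqrt(19),  10, 71/7, 79, 46*E ] 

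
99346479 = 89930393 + 9416086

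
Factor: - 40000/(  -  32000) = 5/4 = 2^( - 2)*5^1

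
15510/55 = 282 = 282.00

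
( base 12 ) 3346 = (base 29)6LF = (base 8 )13046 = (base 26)8a2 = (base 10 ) 5670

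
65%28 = 9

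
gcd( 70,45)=5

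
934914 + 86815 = 1021729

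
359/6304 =359/6304 = 0.06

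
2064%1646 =418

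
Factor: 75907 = 13^1*5839^1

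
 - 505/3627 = -505/3627 = - 0.14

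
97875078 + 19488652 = 117363730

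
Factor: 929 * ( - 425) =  - 5^2*17^1*929^1 = - 394825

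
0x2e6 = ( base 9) 1014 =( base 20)1H2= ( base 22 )1bg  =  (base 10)742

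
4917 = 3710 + 1207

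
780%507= 273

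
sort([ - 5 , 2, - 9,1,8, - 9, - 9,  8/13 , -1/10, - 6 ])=[ - 9, - 9, - 9 , - 6,- 5 , - 1/10, 8/13, 1,  2 , 8] 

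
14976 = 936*16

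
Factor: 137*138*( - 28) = -529368 =-2^3*3^1*7^1*23^1*137^1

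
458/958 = 229/479 = 0.48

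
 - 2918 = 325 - 3243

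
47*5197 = 244259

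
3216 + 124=3340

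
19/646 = 1/34 =0.03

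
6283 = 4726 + 1557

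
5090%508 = 10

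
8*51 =408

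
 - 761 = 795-1556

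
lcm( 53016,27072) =1272384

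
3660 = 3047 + 613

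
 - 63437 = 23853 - 87290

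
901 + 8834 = 9735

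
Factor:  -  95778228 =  - 2^2 * 3^1*7^1*13^1*139^1*631^1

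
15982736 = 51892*308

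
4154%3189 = 965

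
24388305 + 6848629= 31236934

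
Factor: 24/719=2^3 * 3^1*719^(- 1) 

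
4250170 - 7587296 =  - 3337126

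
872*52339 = 45639608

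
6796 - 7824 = - 1028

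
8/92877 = 8/92877 = 0.00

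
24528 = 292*84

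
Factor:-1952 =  - 2^5*61^1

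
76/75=1  +  1/75 = 1.01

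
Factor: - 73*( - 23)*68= 114172 = 2^2*17^1*23^1*73^1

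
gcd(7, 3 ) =1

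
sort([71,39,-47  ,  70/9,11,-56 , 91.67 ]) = [  -  56, - 47,70/9,11, 39, 71, 91.67 ]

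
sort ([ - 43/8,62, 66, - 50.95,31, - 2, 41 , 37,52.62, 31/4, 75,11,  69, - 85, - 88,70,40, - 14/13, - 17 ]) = [-88, - 85, - 50.95,  -  17, - 43/8, - 2, - 14/13,31/4, 11 , 31,37, 40,41, 52.62,  62 , 66,69,70,75] 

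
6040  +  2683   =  8723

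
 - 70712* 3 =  - 212136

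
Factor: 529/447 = 3^(- 1)*23^2*149^( - 1)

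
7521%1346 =791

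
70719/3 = 23573 = 23573.00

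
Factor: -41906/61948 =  - 23/34= - 2^ ( - 1 )*17^ (-1)*23^1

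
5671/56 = 5671/56 = 101.27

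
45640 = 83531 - 37891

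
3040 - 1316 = 1724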